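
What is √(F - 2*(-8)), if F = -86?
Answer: I*√70 ≈ 8.3666*I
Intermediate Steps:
√(F - 2*(-8)) = √(-86 - 2*(-8)) = √(-86 + 16) = √(-70) = I*√70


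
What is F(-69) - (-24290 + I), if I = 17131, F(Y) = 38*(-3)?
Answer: 7045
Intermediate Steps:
F(Y) = -114
F(-69) - (-24290 + I) = -114 - (-24290 + 17131) = -114 - 1*(-7159) = -114 + 7159 = 7045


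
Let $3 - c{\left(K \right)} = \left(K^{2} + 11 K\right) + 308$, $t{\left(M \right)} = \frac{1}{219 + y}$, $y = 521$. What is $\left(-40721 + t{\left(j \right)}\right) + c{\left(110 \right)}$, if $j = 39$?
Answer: $- \frac{40208639}{740} \approx -54336.0$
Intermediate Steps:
$t{\left(M \right)} = \frac{1}{740}$ ($t{\left(M \right)} = \frac{1}{219 + 521} = \frac{1}{740}$)
$c{\left(K \right)} = -305 - K^{2} - 11 K$ ($c{\left(K \right)} = 3 - \left(\left(K^{2} + 11 K\right) + 308\right) = 3 - \left(308 + K^{2} + 11 K\right) = -305 - K^{2} - 11 K$)
$\left(-40721 + t{\left(j \right)}\right) + c{\left(110 \right)} = \left(-40721 + \frac{1}{740}\right) - 13615 = - \frac{30133539}{740} - 13615 = - \frac{40208639}{740}$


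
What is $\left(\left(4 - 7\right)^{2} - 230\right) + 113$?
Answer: $-108$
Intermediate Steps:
$\left(\left(4 - 7\right)^{2} - 230\right) + 113 = \left(\left(-3\right)^{2} - 230\right) + 113 = \left(9 - 230\right) + 113 = -221 + 113 = -108$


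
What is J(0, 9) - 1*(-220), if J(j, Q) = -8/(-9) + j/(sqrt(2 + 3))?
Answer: 1988/9 ≈ 220.89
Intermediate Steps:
J(j, Q) = 8/9 + j*sqrt(5)/5 (J(j, Q) = -8*(-1/9) + j/(sqrt(5)) = 8/9 + j*(sqrt(5)/5) = 8/9 + j*sqrt(5)/5)
J(0, 9) - 1*(-220) = (8/9 + (1/5)*0*sqrt(5)) - 1*(-220) = (8/9 + 0) + 220 = 8/9 + 220 = 1988/9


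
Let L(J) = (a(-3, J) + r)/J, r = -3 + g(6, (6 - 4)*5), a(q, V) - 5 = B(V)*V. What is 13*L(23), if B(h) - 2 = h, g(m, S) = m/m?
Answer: 7514/23 ≈ 326.70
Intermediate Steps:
g(m, S) = 1
B(h) = 2 + h
a(q, V) = 5 + V*(2 + V) (a(q, V) = 5 + (2 + V)*V = 5 + V*(2 + V))
r = -2 (r = -3 + 1 = -2)
L(J) = (3 + J*(2 + J))/J (L(J) = ((5 + J*(2 + J)) - 2)/J = (3 + J*(2 + J))/J)
13*L(23) = 13*(2 + 23 + 3/23) = 13*(578/23) = 7514/23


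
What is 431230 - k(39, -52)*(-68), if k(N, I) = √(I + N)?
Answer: 431230 + 68*I*√13 ≈ 4.3123e+5 + 245.18*I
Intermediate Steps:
431230 - k(39, -52)*(-68) = 431230 - √(-52 + 39)*(-68) = 431230 - √(-13)*(-68) = 431230 - I*√13*(-68) = 431230 - (-68)*I*√13 = 431230 + 68*I*√13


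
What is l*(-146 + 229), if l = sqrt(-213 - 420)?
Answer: 83*I*sqrt(633) ≈ 2088.2*I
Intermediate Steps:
l = I*sqrt(633) (l = sqrt(-633) = I*sqrt(633) ≈ 25.159*I)
l*(-146 + 229) = (I*sqrt(633))*(-146 + 229) = (I*sqrt(633))*83 = 83*I*sqrt(633)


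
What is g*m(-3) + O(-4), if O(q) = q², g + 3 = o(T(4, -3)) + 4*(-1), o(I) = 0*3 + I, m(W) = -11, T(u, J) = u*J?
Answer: 225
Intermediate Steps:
T(u, J) = J*u
o(I) = I (o(I) = 0 + I = I)
g = -19 (g = -3 + (-3*4 + 4*(-1)) = -3 + (-12 - 4) = -3 - 16 = -19)
g*m(-3) + O(-4) = -19*(-11) + (-4)² = 209 + 16 = 225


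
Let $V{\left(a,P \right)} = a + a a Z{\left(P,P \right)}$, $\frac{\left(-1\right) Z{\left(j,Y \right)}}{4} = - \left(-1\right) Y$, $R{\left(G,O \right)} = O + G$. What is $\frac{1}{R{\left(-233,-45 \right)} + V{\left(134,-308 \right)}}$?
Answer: $\frac{1}{22121648} \approx 4.5205 \cdot 10^{-8}$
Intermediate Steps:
$R{\left(G,O \right)} = G + O$
$Z{\left(j,Y \right)} = - 4 Y$ ($Z{\left(j,Y \right)} = - 4 \left(- \left(-1\right) Y\right) = - 4 Y$)
$V{\left(a,P \right)} = a - 4 P a^{2}$ ($V{\left(a,P \right)} = a + a a \left(- 4 P\right) = a + a^{2} \left(- 4 P\right) = a - 4 P a^{2}$)
$\frac{1}{R{\left(-233,-45 \right)} + V{\left(134,-308 \right)}} = \frac{1}{\left(-233 - 45\right) + 134 \left(1 - \left(-1232\right) 134\right)} = \frac{1}{-278 + 134 \left(1 + 165088\right)} = \frac{1}{-278 + 134 \cdot 165089} = \frac{1}{-278 + 22121926} = \frac{1}{22121648}$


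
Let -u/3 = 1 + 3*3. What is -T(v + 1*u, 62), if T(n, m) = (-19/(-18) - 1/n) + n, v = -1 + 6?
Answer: 10757/450 ≈ 23.904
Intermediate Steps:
v = 5
u = -30 (u = -3*(1 + 3*3) = -3*(1 + 9) = -3*10 = -30)
T(n, m) = 19/18 + n - 1/n (T(n, m) = (-19*(-1/18) - 1/n) + n = (19/18 - 1/n) + n = 19/18 + n - 1/n)
-T(v + 1*u, 62) = -(19/18 + (5 + 1*(-30)) - 1/(5 + 1*(-30))) = -(19/18 + (5 - 30) - 1/(5 - 30)) = -(19/18 - 25 - 1/(-25)) = -(19/18 - 25 - 1*(-1/25)) = -(19/18 - 25 + 1/25) = -1*(-10757/450) = 10757/450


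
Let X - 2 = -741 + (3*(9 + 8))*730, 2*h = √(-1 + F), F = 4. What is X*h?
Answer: 36491*√3/2 ≈ 31602.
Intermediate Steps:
h = √3/2 (h = √(-1 + 4)/2 = √3/2 ≈ 0.86602)
X = 36491 (X = 2 + (-741 + (3*(9 + 8))*730) = 2 + (-741 + (3*17)*730) = 2 + (-741 + 51*730) = 2 + (-741 + 37230) = 2 + 36489 = 36491)
X*h = 36491*(√3/2) = 36491*√3/2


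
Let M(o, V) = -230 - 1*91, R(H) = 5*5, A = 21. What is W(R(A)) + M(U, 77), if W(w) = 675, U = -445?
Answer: 354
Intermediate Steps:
R(H) = 25
M(o, V) = -321 (M(o, V) = -230 - 91 = -321)
W(R(A)) + M(U, 77) = 675 - 321 = 354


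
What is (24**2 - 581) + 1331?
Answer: 1326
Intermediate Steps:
(24**2 - 581) + 1331 = (576 - 581) + 1331 = -5 + 1331 = 1326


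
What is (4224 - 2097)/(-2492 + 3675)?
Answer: 2127/1183 ≈ 1.7980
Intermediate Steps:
(4224 - 2097)/(-2492 + 3675) = 2127/1183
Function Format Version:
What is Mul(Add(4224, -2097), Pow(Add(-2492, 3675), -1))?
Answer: Rational(2127, 1183) ≈ 1.7980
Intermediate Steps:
Mul(Add(4224, -2097), Pow(Add(-2492, 3675), -1)) = Mul(2127, Pow(1183, -1)) = Mul(2127, Rational(1, 1183)) = Rational(2127, 1183)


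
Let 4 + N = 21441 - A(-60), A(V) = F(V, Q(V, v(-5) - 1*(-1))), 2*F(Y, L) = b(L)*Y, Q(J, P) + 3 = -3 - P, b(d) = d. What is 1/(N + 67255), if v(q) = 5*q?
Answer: 1/89232 ≈ 1.1207e-5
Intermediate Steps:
Q(J, P) = -6 - P (Q(J, P) = -3 + (-3 - P) = -6 - P)
F(Y, L) = L*Y/2 (F(Y, L) = (L*Y)/2 = L*Y/2)
A(V) = 9*V (A(V) = (-6 - (5*(-5) - 1*(-1)))*V/2 = (-6 - (-25 + 1))*V/2 = (-6 - 1*(-24))*V/2 = (-6 + 24)*V/2 = (½)*18*V = 9*V)
N = 21977 (N = -4 + (21441 - 9*(-60)) = -4 + (21441 - 1*(-540)) = -4 + (21441 + 540) = -4 + 21981 = 21977)
1/(N + 67255) = 1/(21977 + 67255) = 1/89232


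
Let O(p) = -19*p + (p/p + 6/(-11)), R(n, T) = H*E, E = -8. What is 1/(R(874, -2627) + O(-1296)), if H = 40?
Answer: 11/267349 ≈ 4.1145e-5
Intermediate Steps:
R(n, T) = -320 (R(n, T) = 40*(-8) = -320)
O(p) = 5/11 - 19*p (O(p) = -19*p + (1 + 6*(-1/11)) = -19*p + (1 - 6/11) = -19*p + 5/11 = 5/11 - 19*p)
1/(R(874, -2627) + O(-1296)) = 1/(-320 + (5/11 - 19*(-1296))) = 1/(-320 + (5/11 + 24624)) = 1/(-320 + 270869/11) = 1/(267349/11) = 11/267349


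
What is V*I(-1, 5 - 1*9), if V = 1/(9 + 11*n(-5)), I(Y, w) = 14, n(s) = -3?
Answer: -7/12 ≈ -0.58333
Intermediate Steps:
V = -1/24 (V = 1/(9 + 11*(-3)) = 1/(9 - 33) = 1/(-24) = -1/24 ≈ -0.041667)
V*I(-1, 5 - 1*9) = -1/24*14 = -7/12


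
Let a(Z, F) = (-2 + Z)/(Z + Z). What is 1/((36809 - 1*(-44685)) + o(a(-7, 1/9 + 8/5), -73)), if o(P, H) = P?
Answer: 14/1140925 ≈ 1.2271e-5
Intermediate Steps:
a(Z, F) = (-2 + Z)/(2*Z) (a(Z, F) = (-2 + Z)/((2*Z)) = (-2 + Z)*(1/(2*Z)) = (-2 + Z)/(2*Z))
1/((36809 - 1*(-44685)) + o(a(-7, 1/9 + 8/5), -73)) = 1/((36809 - 1*(-44685)) + (1/2)*(-2 - 7)/(-7)) = 1/((36809 + 44685) + (1/2)*(-1/7)*(-9)) = 1/(81494 + 9/14) = 1/(1140925/14) = 14/1140925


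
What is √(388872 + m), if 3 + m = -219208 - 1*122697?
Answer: 2*√11741 ≈ 216.71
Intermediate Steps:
m = -341908 (m = -3 + (-219208 - 1*122697) = -3 + (-219208 - 122697) = -3 - 341905 = -341908)
√(388872 + m) = √(388872 - 341908) = √46964 = 2*√11741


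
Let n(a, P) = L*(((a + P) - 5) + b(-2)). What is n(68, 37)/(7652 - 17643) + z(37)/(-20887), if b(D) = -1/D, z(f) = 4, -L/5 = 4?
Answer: 41942906/208682017 ≈ 0.20099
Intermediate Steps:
L = -20 (L = -5*4 = -20)
n(a, P) = 90 - 20*P - 20*a (n(a, P) = -20*(((a + P) - 5) - 1/(-2)) = -20*(((P + a) - 5) - 1*(-1/2)) = -20*((-5 + P + a) + 1/2) = -20*(-9/2 + P + a) = 90 - 20*P - 20*a)
n(68, 37)/(7652 - 17643) + z(37)/(-20887) = (90 - 20*37 - 20*68)/(7652 - 17643) + 4/(-20887) = (90 - 740 - 1360)/(-9991) + 4*(-1/20887) = -2010*(-1/9991) - 4/20887 = 2010/9991 - 4/20887 = 41942906/208682017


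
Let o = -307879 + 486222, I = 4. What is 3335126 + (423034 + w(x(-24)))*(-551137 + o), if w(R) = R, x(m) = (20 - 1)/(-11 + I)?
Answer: -1103901330004/7 ≈ -1.5770e+11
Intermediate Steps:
x(m) = -19/7 (x(m) = (20 - 1)/(-11 + 4) = 19/(-7) = 19*(-⅐) = -19/7)
o = 178343
3335126 + (423034 + w(x(-24)))*(-551137 + o) = 3335126 + (423034 - 19/7)*(-551137 + 178343) = 3335126 + (2961219/7)*(-372794) = 3335126 - 1103924675886/7 = -1103901330004/7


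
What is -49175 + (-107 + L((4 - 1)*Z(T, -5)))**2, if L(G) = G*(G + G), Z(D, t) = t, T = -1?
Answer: 68474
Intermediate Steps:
L(G) = 2*G**2 (L(G) = G*(2*G) = 2*G**2)
-49175 + (-107 + L((4 - 1)*Z(T, -5)))**2 = -49175 + (-107 + 2*((4 - 1)*(-5))**2)**2 = -49175 + (-107 + 2*(3*(-5))**2)**2 = -49175 + (-107 + 2*(-15)**2)**2 = -49175 + (-107 + 2*225)**2 = -49175 + (-107 + 450)**2 = -49175 + 343**2 = -49175 + 117649 = 68474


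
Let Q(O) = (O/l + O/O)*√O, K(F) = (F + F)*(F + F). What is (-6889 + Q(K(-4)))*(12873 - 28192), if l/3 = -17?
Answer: 5383755317/51 ≈ 1.0556e+8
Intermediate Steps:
K(F) = 4*F² (K(F) = (2*F)*(2*F) = 4*F²)
l = -51 (l = 3*(-17) = -51)
Q(O) = √O*(1 - O/51) (Q(O) = (O/(-51) + O/O)*√O = (O*(-1/51) + 1)*√O = (-O/51 + 1)*√O = (1 - O/51)*√O = √O*(1 - O/51))
(-6889 + Q(K(-4)))*(12873 - 28192) = (-6889 + √(4*(-4)²)*(51 - 4*(-4)²)/51)*(12873 - 28192) = (-6889 + √(4*16)*(51 - 4*16)/51)*(-15319) = (-6889 + √64*(51 - 1*64)/51)*(-15319) = (-6889 + (1/51)*8*(51 - 64))*(-15319) = (-6889 + (1/51)*8*(-13))*(-15319) = (-6889 - 104/51)*(-15319) = -351443/51*(-15319) = 5383755317/51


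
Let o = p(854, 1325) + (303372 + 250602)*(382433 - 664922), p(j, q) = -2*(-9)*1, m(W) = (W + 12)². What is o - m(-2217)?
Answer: -156496423293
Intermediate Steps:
m(W) = (12 + W)²
p(j, q) = 18 (p(j, q) = 18*1 = 18)
o = -156491561268 (o = 18 + (303372 + 250602)*(382433 - 664922) = 18 + 553974*(-282489) = 18 - 156491561286 = -156491561268)
o - m(-2217) = -156491561268 - (12 - 2217)² = -156491561268 - 1*(-2205)² = -156491561268 - 1*4862025 = -156491561268 - 4862025 = -156496423293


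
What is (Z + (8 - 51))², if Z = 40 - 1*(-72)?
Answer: 4761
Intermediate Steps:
Z = 112 (Z = 40 + 72 = 112)
(Z + (8 - 51))² = (112 + (8 - 51))² = (112 - 43)² = 69² = 4761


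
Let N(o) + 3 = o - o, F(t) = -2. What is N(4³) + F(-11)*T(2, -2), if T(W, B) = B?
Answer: 1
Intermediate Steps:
N(o) = -3 (N(o) = -3 + (o - o) = -3 + 0 = -3)
N(4³) + F(-11)*T(2, -2) = -3 - 2*(-2) = -3 + 4 = 1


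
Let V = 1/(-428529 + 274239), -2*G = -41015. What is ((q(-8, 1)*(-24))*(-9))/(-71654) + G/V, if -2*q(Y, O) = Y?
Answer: -113360288624157/35827 ≈ -3.1641e+9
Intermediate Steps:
G = 41015/2 (G = -1/2*(-41015) = 41015/2 ≈ 20508.)
q(Y, O) = -Y/2
V = -1/154290 (V = 1/(-154290) = -1/154290 ≈ -6.4813e-6)
((q(-8, 1)*(-24))*(-9))/(-71654) + G/V = ((-1/2*(-8)*(-24))*(-9))/(-71654) + 41015/(2*(-1/154290)) = ((4*(-24))*(-9))*(-1/71654) + (41015/2)*(-154290) = -96*(-9)*(-1/71654) - 3164102175 = 864*(-1/71654) - 3164102175 = -432/35827 - 3164102175 = -113360288624157/35827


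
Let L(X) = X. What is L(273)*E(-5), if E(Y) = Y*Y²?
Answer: -34125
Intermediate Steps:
E(Y) = Y³
L(273)*E(-5) = 273*(-5)³ = 273*(-125) = -34125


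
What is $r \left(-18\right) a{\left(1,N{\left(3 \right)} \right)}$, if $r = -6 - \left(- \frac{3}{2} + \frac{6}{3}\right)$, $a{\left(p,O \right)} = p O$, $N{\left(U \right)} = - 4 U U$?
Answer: $-4212$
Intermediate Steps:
$N{\left(U \right)} = - 4 U^{2}$
$a{\left(p,O \right)} = O p$
$r = - \frac{13}{2}$ ($r = -6 - \left(\left(-3\right) \frac{1}{2} + 6 \cdot \frac{1}{3}\right) = -6 - \left(- \frac{3}{2} + 2\right) = -6 - \frac{1}{2} = - \frac{13}{2} \approx -6.5$)
$r \left(-18\right) a{\left(1,N{\left(3 \right)} \right)} = \left(- \frac{13}{2}\right) \left(-18\right) - 4 \cdot 3^{2} \cdot 1 = 117 \left(-4\right) 9 \cdot 1 = 117 \left(\left(-36\right) 1\right) = 117 \left(-36\right) = -4212$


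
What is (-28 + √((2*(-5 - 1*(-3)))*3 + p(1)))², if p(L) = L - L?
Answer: 772 - 112*I*√3 ≈ 772.0 - 193.99*I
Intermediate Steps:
p(L) = 0
(-28 + √((2*(-5 - 1*(-3)))*3 + p(1)))² = (-28 + √((2*(-5 - 1*(-3)))*3 + 0))² = (-28 + √((2*(-5 + 3))*3 + 0))² = (-28 + √((2*(-2))*3 + 0))² = (-28 + √(-4*3 + 0))² = (-28 + √(-12 + 0))² = (-28 + √(-12))² = (-28 + 2*I*√3)²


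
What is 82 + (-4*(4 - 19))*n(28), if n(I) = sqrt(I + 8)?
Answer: 442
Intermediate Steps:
n(I) = sqrt(8 + I)
82 + (-4*(4 - 19))*n(28) = 82 + (-4*(4 - 19))*sqrt(8 + 28) = 82 + (-4*(-15))*sqrt(36) = 82 + 60*6 = 82 + 360 = 442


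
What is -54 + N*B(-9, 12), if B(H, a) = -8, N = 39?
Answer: -366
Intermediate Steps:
-54 + N*B(-9, 12) = -54 + 39*(-8) = -54 - 312 = -366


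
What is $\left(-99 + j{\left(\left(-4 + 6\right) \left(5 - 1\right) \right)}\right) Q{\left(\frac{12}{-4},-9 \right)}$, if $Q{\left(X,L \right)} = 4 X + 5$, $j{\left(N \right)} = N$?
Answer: $637$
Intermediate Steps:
$Q{\left(X,L \right)} = 5 + 4 X$
$\left(-99 + j{\left(\left(-4 + 6\right) \left(5 - 1\right) \right)}\right) Q{\left(\frac{12}{-4},-9 \right)} = \left(-99 + \left(-4 + 6\right) \left(5 - 1\right)\right) \left(5 + 4 \frac{12}{-4}\right) = \left(-99 + 2 \cdot 4\right) \left(5 + 4 \cdot 12 \left(- \frac{1}{4}\right)\right) = \left(-99 + 8\right) \left(5 + 4 \left(-3\right)\right) = - 91 \left(5 - 12\right) = \left(-91\right) \left(-7\right) = 637$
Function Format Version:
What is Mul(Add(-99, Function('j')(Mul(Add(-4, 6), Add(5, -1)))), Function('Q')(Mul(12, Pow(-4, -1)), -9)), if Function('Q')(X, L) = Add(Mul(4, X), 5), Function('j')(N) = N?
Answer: 637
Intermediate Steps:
Function('Q')(X, L) = Add(5, Mul(4, X))
Mul(Add(-99, Function('j')(Mul(Add(-4, 6), Add(5, -1)))), Function('Q')(Mul(12, Pow(-4, -1)), -9)) = Mul(Add(-99, Mul(Add(-4, 6), Add(5, -1))), Add(5, Mul(4, Mul(12, Pow(-4, -1))))) = Mul(Add(-99, Mul(2, 4)), Add(5, Mul(4, Mul(12, Rational(-1, 4))))) = Mul(Add(-99, 8), Add(5, Mul(4, -3))) = Mul(-91, Add(5, -12)) = Mul(-91, -7) = 637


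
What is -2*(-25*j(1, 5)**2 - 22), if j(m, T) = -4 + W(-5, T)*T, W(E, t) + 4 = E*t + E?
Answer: 1513844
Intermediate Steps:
W(E, t) = -4 + E + E*t (W(E, t) = -4 + (E*t + E) = -4 + (E + E*t) = -4 + E + E*t)
j(m, T) = -4 + T*(-9 - 5*T) (j(m, T) = -4 + (-4 - 5 - 5*T)*T = -4 + (-9 - 5*T)*T = -4 + T*(-9 - 5*T))
-2*(-25*j(1, 5)**2 - 22) = -2*(-25*(-4 - 1*5*(9 + 5*5))**2 - 22) = -2*(-25*(-4 - 1*5*(9 + 25))**2 - 22) = -2*(-25*(-4 - 1*5*34)**2 - 22) = -2*(-25*(-4 - 170)**2 - 22) = -2*(-25*(-174)**2 - 22) = -2*(-25*30276 - 22) = -2*(-756900 - 22) = -2*(-756922) = 1513844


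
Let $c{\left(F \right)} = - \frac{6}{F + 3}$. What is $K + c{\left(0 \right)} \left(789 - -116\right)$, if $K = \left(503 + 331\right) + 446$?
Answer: $-530$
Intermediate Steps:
$c{\left(F \right)} = - \frac{6}{3 + F}$
$K = 1280$ ($K = 834 + 446 = 1280$)
$K + c{\left(0 \right)} \left(789 - -116\right) = 1280 + - \frac{6}{3 + 0} \left(789 - -116\right) = 1280 + - \frac{6}{3} \left(789 + 116\right) = 1280 + \left(-6\right) \frac{1}{3} \cdot 905 = 1280 - 1810 = -530$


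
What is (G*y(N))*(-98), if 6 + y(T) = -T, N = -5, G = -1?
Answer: -98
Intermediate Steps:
y(T) = -6 - T
(G*y(N))*(-98) = -(-6 - 1*(-5))*(-98) = -(-6 + 5)*(-98) = -1*(-1)*(-98) = 1*(-98) = -98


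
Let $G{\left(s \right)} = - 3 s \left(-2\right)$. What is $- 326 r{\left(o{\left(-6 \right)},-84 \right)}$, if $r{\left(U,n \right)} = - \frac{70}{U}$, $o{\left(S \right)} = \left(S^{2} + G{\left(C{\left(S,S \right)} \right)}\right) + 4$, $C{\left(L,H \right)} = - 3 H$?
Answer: $\frac{5705}{37} \approx 154.19$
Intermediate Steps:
$G{\left(s \right)} = 6 s$
$o{\left(S \right)} = 4 + S^{2} - 18 S$ ($o{\left(S \right)} = \left(S^{2} + 6 \left(- 3 S\right)\right) + 4 = \left(S^{2} - 18 S\right) + 4 = 4 + S^{2} - 18 S$)
$- 326 r{\left(o{\left(-6 \right)},-84 \right)} = - 326 \left(- \frac{70}{4 + \left(-6\right)^{2} - -108}\right) = - 326 \left(- \frac{70}{4 + 36 + 108}\right) = - 326 \left(- \frac{70}{148}\right) = - 326 \left(\left(-70\right) \frac{1}{148}\right) = \left(-326\right) \left(- \frac{35}{74}\right) = \frac{5705}{37}$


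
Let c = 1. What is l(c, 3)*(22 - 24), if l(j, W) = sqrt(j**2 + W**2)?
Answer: -2*sqrt(10) ≈ -6.3246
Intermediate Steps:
l(j, W) = sqrt(W**2 + j**2)
l(c, 3)*(22 - 24) = sqrt(3**2 + 1**2)*(22 - 24) = sqrt(9 + 1)*(-2) = sqrt(10)*(-2) = -2*sqrt(10)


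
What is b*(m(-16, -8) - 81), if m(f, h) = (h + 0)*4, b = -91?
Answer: 10283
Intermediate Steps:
m(f, h) = 4*h (m(f, h) = h*4 = 4*h)
b*(m(-16, -8) - 81) = -91*(4*(-8) - 81) = -91*(-32 - 81) = -91*(-113) = 10283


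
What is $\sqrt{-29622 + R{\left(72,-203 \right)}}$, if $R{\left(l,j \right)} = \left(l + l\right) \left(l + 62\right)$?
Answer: $i \sqrt{10326} \approx 101.62 i$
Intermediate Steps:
$R{\left(l,j \right)} = 2 l \left(62 + l\right)$
$\sqrt{-29622 + R{\left(72,-203 \right)}} = \sqrt{-29622 + 2 \cdot 72 \left(62 + 72\right)} = \sqrt{-29622 + 2 \cdot 72 \cdot 134} = \sqrt{-29622 + 19296} = \sqrt{-10326} = i \sqrt{10326}$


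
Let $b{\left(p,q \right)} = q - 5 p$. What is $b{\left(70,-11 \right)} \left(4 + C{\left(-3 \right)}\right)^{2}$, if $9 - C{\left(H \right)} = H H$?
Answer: $-5776$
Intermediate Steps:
$C{\left(H \right)} = 9 - H^{2}$ ($C{\left(H \right)} = 9 - H H = 9 - H^{2}$)
$b{\left(70,-11 \right)} \left(4 + C{\left(-3 \right)}\right)^{2} = \left(-11 - 350\right) \left(4 + \left(9 - \left(-3\right)^{2}\right)\right)^{2} = \left(-11 - 350\right) \left(4 + \left(9 - 9\right)\right)^{2} = - 361 \left(4 + \left(9 - 9\right)\right)^{2} = - 361 \left(4 + 0\right)^{2} = - 361 \cdot 4^{2} = \left(-361\right) 16 = -5776$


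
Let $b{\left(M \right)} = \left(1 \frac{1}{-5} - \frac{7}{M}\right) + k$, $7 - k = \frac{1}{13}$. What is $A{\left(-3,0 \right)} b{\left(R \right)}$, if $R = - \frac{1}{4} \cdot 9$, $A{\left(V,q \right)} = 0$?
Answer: $0$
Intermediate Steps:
$R = - \frac{9}{4}$ ($R = \left(-1\right) \frac{1}{4} \cdot 9 = \left(- \frac{1}{4}\right) 9 = - \frac{9}{4} \approx -2.25$)
$k = \frac{90}{13}$ ($k = 7 - \frac{1}{13} = \frac{90}{13} \approx 6.9231$)
$b{\left(M \right)} = \frac{437}{65} - \frac{7}{M}$ ($b{\left(M \right)} = \left(1 \frac{1}{-5} - \frac{7}{M}\right) + \frac{90}{13} = \left(1 \left(- \frac{1}{5}\right) - \frac{7}{M}\right) + \frac{90}{13} = \left(- \frac{1}{5} - \frac{7}{M}\right) + \frac{90}{13} = \frac{437}{65} - \frac{7}{M}$)
$A{\left(-3,0 \right)} b{\left(R \right)} = 0 \left(\frac{437}{65} - \frac{7}{- \frac{9}{4}}\right) = 0 \left(\frac{437}{65} - - \frac{28}{9}\right) = 0 \left(\frac{437}{65} + \frac{28}{9}\right) = 0 \cdot \frac{5753}{585} = 0$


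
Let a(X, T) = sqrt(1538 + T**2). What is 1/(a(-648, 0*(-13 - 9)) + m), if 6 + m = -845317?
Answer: -845323/714570972791 - sqrt(1538)/714570972791 ≈ -1.1830e-6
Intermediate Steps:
m = -845323 (m = -6 - 845317 = -845323)
1/(a(-648, 0*(-13 - 9)) + m) = 1/(sqrt(1538 + (0*(-13 - 9))**2) - 845323) = 1/(sqrt(1538 + (0*(-22))**2) - 845323) = 1/(sqrt(1538 + 0**2) - 845323) = 1/(sqrt(1538 + 0) - 845323) = 1/(sqrt(1538) - 845323) = 1/(-845323 + sqrt(1538))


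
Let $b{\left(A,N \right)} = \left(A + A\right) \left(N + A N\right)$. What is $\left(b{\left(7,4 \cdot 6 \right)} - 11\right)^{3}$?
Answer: $19184262733$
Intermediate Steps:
$b{\left(A,N \right)} = 2 A \left(N + A N\right)$
$\left(b{\left(7,4 \cdot 6 \right)} - 11\right)^{3} = \left(2 \cdot 7 \cdot 4 \cdot 6 \left(1 + 7\right) - 11\right)^{3} = \left(2 \cdot 7 \cdot 24 \cdot 8 - 11\right)^{3} = \left(2688 - 11\right)^{3} = 2677^{3} = 19184262733$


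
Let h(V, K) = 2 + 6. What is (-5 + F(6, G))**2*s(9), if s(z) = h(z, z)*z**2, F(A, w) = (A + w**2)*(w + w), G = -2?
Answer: 1312200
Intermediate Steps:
F(A, w) = 2*w*(A + w**2) (F(A, w) = (A + w**2)*(2*w) = 2*w*(A + w**2))
h(V, K) = 8
s(z) = 8*z**2
(-5 + F(6, G))**2*s(9) = (-5 + 2*(-2)*(6 + (-2)**2))**2*(8*9**2) = (-5 + 2*(-2)*(6 + 4))**2*(8*81) = (-5 + 2*(-2)*10)**2*648 = (-5 - 40)**2*648 = (-45)**2*648 = 2025*648 = 1312200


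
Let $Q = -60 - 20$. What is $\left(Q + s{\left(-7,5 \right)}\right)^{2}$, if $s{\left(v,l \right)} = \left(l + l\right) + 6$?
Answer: $4096$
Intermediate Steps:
$s{\left(v,l \right)} = 6 + 2 l$ ($s{\left(v,l \right)} = 2 l + 6 = 6 + 2 l$)
$Q = -80$ ($Q = -60 - 20 = -80$)
$\left(Q + s{\left(-7,5 \right)}\right)^{2} = \left(-80 + \left(6 + 2 \cdot 5\right)\right)^{2} = \left(-80 + \left(6 + 10\right)\right)^{2} = \left(-80 + 16\right)^{2} = \left(-64\right)^{2} = 4096$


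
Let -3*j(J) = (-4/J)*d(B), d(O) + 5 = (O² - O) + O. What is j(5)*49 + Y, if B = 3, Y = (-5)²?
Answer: 1159/15 ≈ 77.267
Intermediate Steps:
Y = 25
d(O) = -5 + O² (d(O) = -5 + ((O² - O) + O) = -5 + O²)
j(J) = 16/(3*J) (j(J) = -(-4/J)*(-5 + 3²)/3 = -(-4/J)*(-5 + 9)/3 = -(-4/J)*4/3 = -(-16)/(3*J) = 16/(3*J))
j(5)*49 + Y = ((16/3)/5)*49 + 25 = ((16/3)*(⅕))*49 + 25 = (16/15)*49 + 25 = 784/15 + 25 = 1159/15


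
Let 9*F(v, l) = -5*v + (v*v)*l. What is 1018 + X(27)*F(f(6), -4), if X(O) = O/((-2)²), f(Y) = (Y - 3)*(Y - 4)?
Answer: 1775/2 ≈ 887.50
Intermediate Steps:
f(Y) = (-4 + Y)*(-3 + Y) (f(Y) = (-3 + Y)*(-4 + Y) = (-4 + Y)*(-3 + Y))
X(O) = O/4
F(v, l) = -5*v/9 + l*v²/9 (F(v, l) = (-5*v + (v*v)*l)/9 = (-5*v + v²*l)/9 = (-5*v + l*v²)/9 = -5*v/9 + l*v²/9)
1018 + X(27)*F(f(6), -4) = 1018 + ((¼)*27)*((12 + 6² - 7*6)*(-5 - 4*(12 + 6² - 7*6))/9) = 1018 + 27*((12 + 36 - 42)*(-5 - 4*(12 + 36 - 42))/9)/4 = 1018 + 27*((⅑)*6*(-5 - 4*6))/4 = 1018 + 27*((⅑)*6*(-5 - 24))/4 = 1018 + 27*((⅑)*6*(-29))/4 = 1018 + (27/4)*(-58/3) = 1018 - 261/2 = 1775/2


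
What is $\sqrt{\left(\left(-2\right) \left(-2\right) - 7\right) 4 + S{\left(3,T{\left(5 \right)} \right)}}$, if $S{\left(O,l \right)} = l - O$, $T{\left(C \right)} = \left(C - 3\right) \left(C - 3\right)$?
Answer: $i \sqrt{11} \approx 3.3166 i$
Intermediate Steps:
$T{\left(C \right)} = \left(-3 + C\right)^{2}$ ($T{\left(C \right)} = \left(-3 + C\right) \left(-3 + C\right) = \left(-3 + C\right)^{2}$)
$\sqrt{\left(\left(-2\right) \left(-2\right) - 7\right) 4 + S{\left(3,T{\left(5 \right)} \right)}} = \sqrt{\left(\left(-2\right) \left(-2\right) - 7\right) 4 + \left(\left(-3 + 5\right)^{2} - 3\right)} = \sqrt{\left(4 - 7\right) 4 - \left(3 - 2^{2}\right)} = \sqrt{\left(-3\right) 4 + \left(4 - 3\right)} = \sqrt{-12 + 1} = \sqrt{-11} = i \sqrt{11}$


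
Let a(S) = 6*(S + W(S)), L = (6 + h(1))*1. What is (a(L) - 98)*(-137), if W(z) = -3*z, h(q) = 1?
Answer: 24934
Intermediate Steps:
L = 7 (L = (6 + 1)*1 = 7*1 = 7)
a(S) = -12*S (a(S) = 6*(S - 3*S) = 6*(-2*S) = -12*S)
(a(L) - 98)*(-137) = (-12*7 - 98)*(-137) = (-84 - 98)*(-137) = -182*(-137) = 24934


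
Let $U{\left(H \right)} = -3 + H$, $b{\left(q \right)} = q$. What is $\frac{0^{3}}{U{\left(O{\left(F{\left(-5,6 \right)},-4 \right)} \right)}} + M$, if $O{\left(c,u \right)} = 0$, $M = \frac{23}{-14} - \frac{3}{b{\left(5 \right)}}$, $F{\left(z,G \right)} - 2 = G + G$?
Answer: $- \frac{157}{70} \approx -2.2429$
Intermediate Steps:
$F{\left(z,G \right)} = 2 + 2 G$ ($F{\left(z,G \right)} = 2 + \left(G + G\right) = 2 + 2 G$)
$M = - \frac{157}{70}$ ($M = \frac{23}{-14} - \frac{3}{5} = 23 \left(- \frac{1}{14}\right) - \frac{3}{5} = - \frac{23}{14} - \frac{3}{5} = - \frac{157}{70} \approx -2.2429$)
$\frac{0^{3}}{U{\left(O{\left(F{\left(-5,6 \right)},-4 \right)} \right)}} + M = \frac{0^{3}}{-3 + 0} - \frac{157}{70} = \frac{0}{-3} - \frac{157}{70} = 0 \left(- \frac{1}{3}\right) - \frac{157}{70} = 0 - \frac{157}{70} = - \frac{157}{70}$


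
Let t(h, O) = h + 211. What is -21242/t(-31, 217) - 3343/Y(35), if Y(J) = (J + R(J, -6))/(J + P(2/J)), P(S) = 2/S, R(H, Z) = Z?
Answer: -21368909/2610 ≈ -8187.3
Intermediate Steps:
Y(J) = (-6 + J)/(2*J) (Y(J) = (J - 6)/(J + 2/((2/J))) = (-6 + J)/(J + 2*(J/2)) = (-6 + J)/(J + J) = (-6 + J)/((2*J)) = (-6 + J)*(1/(2*J)) = (-6 + J)/(2*J))
t(h, O) = 211 + h
-21242/t(-31, 217) - 3343/Y(35) = -21242/(211 - 31) - 3343*70/(-6 + 35) = -21242/180 - 3343/((½)*(1/35)*29) = -21242*1/180 - 3343/29/70 = -10621/90 - 3343*70/29 = -10621/90 - 234010/29 = -21368909/2610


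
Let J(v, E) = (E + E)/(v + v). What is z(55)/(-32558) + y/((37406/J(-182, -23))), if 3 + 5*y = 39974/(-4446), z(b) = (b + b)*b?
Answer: -8175388649609/43993834465815 ≈ -0.18583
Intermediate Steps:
J(v, E) = E/v (J(v, E) = (2*E)/((2*v)) = (2*E)*(1/(2*v)) = E/v)
z(b) = 2*b**2 (z(b) = (2*b)*b = 2*b**2)
y = -26656/11115 (y = -3/5 + (39974/(-4446))/5 = -3/5 + (39974*(-1/4446))/5 = -3/5 + (1/5)*(-19987/2223) = -3/5 - 19987/11115 = -26656/11115 ≈ -2.3982)
z(55)/(-32558) + y/((37406/J(-182, -23))) = (2*55**2)/(-32558) - 26656/(11115*(37406/((-23/(-182))))) = (2*3025)*(-1/32558) - 26656/(11115*(37406/((-23*(-1/182))))) = 6050*(-1/32558) - 26656/(11115*(37406/(23/182))) = -3025/16279 - 26656/(11115*(37406*(182/23))) = -3025/16279 - 26656/(11115*6807892/23) = -3025/16279 - 26656/11115*23/6807892 = -3025/16279 - 21896/2702489985 = -8175388649609/43993834465815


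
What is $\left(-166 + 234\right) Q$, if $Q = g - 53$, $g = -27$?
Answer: $-5440$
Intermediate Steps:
$Q = -80$ ($Q = -27 - 53 = -80$)
$\left(-166 + 234\right) Q = \left(-166 + 234\right) \left(-80\right) = 68 \left(-80\right) = -5440$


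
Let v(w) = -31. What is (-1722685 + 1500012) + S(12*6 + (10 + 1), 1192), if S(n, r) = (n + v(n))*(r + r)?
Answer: -98705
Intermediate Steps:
S(n, r) = 2*r*(-31 + n) (S(n, r) = (n - 31)*(r + r) = (-31 + n)*(2*r) = 2*r*(-31 + n))
(-1722685 + 1500012) + S(12*6 + (10 + 1), 1192) = (-1722685 + 1500012) + 2*1192*(-31 + (12*6 + (10 + 1))) = -222673 + 2*1192*(-31 + (72 + 11)) = -222673 + 2*1192*(-31 + 83) = -222673 + 2*1192*52 = -222673 + 123968 = -98705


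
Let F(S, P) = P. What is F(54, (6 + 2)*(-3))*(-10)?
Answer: 240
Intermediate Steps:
F(54, (6 + 2)*(-3))*(-10) = ((6 + 2)*(-3))*(-10) = (8*(-3))*(-10) = -24*(-10) = 240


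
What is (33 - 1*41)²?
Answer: 64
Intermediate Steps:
(33 - 1*41)² = (33 - 41)² = (-8)² = 64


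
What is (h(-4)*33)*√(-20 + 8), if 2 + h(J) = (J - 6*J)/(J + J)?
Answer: -297*I*√3 ≈ -514.42*I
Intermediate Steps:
h(J) = -9/2 (h(J) = -2 + (J - 6*J)/(J + J) = -2 + (-5*J)/((2*J)) = -2 + (-5*J)*(1/(2*J)) = -2 - 5/2 = -9/2)
(h(-4)*33)*√(-20 + 8) = (-9/2*33)*√(-20 + 8) = -297*I*√3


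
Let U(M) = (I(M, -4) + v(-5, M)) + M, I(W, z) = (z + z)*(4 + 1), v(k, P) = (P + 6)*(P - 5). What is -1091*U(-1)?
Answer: 77461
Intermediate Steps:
v(k, P) = (-5 + P)*(6 + P) (v(k, P) = (6 + P)*(-5 + P) = (-5 + P)*(6 + P))
I(W, z) = 10*z (I(W, z) = (2*z)*5 = 10*z)
U(M) = -70 + M**2 + 2*M (U(M) = (10*(-4) + (-30 + M + M**2)) + M = (-40 + (-30 + M + M**2)) + M = (-70 + M + M**2) + M = -70 + M**2 + 2*M)
-1091*U(-1) = -1091*(-70 + (-1)**2 + 2*(-1)) = -1091*(-70 + 1 - 2) = -1091*(-71) = 77461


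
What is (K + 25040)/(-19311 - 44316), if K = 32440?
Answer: -19160/21209 ≈ -0.90339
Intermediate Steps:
(K + 25040)/(-19311 - 44316) = (32440 + 25040)/(-19311 - 44316) = 57480/(-63627) = 57480*(-1/63627) = -19160/21209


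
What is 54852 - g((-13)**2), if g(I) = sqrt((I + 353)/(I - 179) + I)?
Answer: 54852 - 2*sqrt(730)/5 ≈ 54841.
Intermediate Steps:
g(I) = sqrt(I + (353 + I)/(-179 + I)) (g(I) = sqrt((353 + I)/(-179 + I) + I) = sqrt(I + (353 + I)/(-179 + I)))
54852 - g((-13)**2) = 54852 - sqrt((353 + (-13)**2 + (-13)**2*(-179 + (-13)**2))/(-179 + (-13)**2)) = 54852 - sqrt((353 + 169 + 169*(-179 + 169))/(-179 + 169)) = 54852 - sqrt((353 + 169 + 169*(-10))/(-10)) = 54852 - sqrt(-(353 + 169 - 1690)/10) = 54852 - sqrt(-1/10*(-1168)) = 54852 - sqrt(584/5) = 54852 - 2*sqrt(730)/5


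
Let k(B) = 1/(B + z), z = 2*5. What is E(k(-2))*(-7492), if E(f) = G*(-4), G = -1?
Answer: -29968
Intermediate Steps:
z = 10
k(B) = 1/(10 + B) (k(B) = 1/(B + 10) = 1/(10 + B))
E(f) = 4 (E(f) = -1*(-4) = 4)
E(k(-2))*(-7492) = 4*(-7492) = -29968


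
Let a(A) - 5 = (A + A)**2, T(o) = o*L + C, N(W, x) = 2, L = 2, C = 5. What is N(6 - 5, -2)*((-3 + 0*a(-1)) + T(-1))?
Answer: 0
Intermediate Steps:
T(o) = 5 + 2*o (T(o) = o*2 + 5 = 2*o + 5 = 5 + 2*o)
a(A) = 5 + 4*A**2 (a(A) = 5 + (A + A)**2 = 5 + (2*A)**2 = 5 + 4*A**2)
N(6 - 5, -2)*((-3 + 0*a(-1)) + T(-1)) = 2*((-3 + 0*(5 + 4*(-1)**2)) + (5 + 2*(-1))) = 2*((-3 + 0*(5 + 4*1)) + (5 - 2)) = 2*((-3 + 0*(5 + 4)) + 3) = 2*((-3 + 0*9) + 3) = 2*((-3 + 0) + 3) = 2*(-3 + 3) = 2*0 = 0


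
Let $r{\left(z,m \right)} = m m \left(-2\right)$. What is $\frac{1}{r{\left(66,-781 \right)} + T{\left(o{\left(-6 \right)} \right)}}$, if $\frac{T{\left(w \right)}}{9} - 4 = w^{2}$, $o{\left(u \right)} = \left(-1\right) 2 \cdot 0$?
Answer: $- \frac{1}{1219886} \approx -8.1975 \cdot 10^{-7}$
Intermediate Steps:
$o{\left(u \right)} = 0$ ($o{\left(u \right)} = \left(-2\right) 0 = 0$)
$T{\left(w \right)} = 36 + 9 w^{2}$
$r{\left(z,m \right)} = - 2 m^{2}$ ($r{\left(z,m \right)} = m^{2} \left(-2\right) = - 2 m^{2}$)
$\frac{1}{r{\left(66,-781 \right)} + T{\left(o{\left(-6 \right)} \right)}} = \frac{1}{- 2 \left(-781\right)^{2} + \left(36 + 9 \cdot 0^{2}\right)} = \frac{1}{\left(-2\right) 609961 + \left(36 + 9 \cdot 0\right)} = \frac{1}{-1219922 + \left(36 + 0\right)} = \frac{1}{-1219922 + 36} = \frac{1}{-1219886} = - \frac{1}{1219886}$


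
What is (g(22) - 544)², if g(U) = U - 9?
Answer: 281961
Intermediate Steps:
g(U) = -9 + U
(g(22) - 544)² = ((-9 + 22) - 544)² = (13 - 544)² = (-531)² = 281961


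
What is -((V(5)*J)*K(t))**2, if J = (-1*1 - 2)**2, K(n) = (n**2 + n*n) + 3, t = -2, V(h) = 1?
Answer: -9801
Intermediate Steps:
K(n) = 3 + 2*n**2 (K(n) = (n**2 + n**2) + 3 = 2*n**2 + 3 = 3 + 2*n**2)
J = 9 (J = (-1 - 2)**2 = (-3)**2 = 9)
-((V(5)*J)*K(t))**2 = -((1*9)*(3 + 2*(-2)**2))**2 = -(9*(3 + 2*4))**2 = -(9*(3 + 8))**2 = -(9*11)**2 = -1*99**2 = -1*9801 = -9801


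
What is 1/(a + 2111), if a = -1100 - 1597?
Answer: -1/586 ≈ -0.0017065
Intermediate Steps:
a = -2697
1/(a + 2111) = 1/(-2697 + 2111) = 1/(-586) = -1/586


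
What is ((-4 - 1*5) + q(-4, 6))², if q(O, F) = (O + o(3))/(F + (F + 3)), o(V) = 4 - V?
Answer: 2116/25 ≈ 84.640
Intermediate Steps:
q(O, F) = (1 + O)/(3 + 2*F) (q(O, F) = (O + (4 - 1*3))/(F + (F + 3)) = (O + (4 - 3))/(F + (3 + F)) = (O + 1)/(3 + 2*F) = (1 + O)/(3 + 2*F))
((-4 - 1*5) + q(-4, 6))² = ((-4 - 1*5) + (1 - 4)/(3 + 2*6))² = ((-4 - 5) - 3/(3 + 12))² = (-9 - 3/15)² = (-9 + (1/15)*(-3))² = (-9 - ⅕)² = (-46/5)² = 2116/25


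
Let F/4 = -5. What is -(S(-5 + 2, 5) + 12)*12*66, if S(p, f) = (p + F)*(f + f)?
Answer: 172656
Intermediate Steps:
F = -20 (F = 4*(-5) = -20)
S(p, f) = 2*f*(-20 + p) (S(p, f) = (p - 20)*(f + f) = (-20 + p)*(2*f) = 2*f*(-20 + p))
-(S(-5 + 2, 5) + 12)*12*66 = -(2*5*(-20 + (-5 + 2)) + 12)*12*66 = -(2*5*(-20 - 3) + 12)*12*66 = -(2*5*(-23) + 12)*12*66 = -(-230 + 12)*12*66 = -(-218*12)*66 = -(-2616)*66 = -1*(-172656) = 172656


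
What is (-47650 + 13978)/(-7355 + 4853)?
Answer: 5612/417 ≈ 13.458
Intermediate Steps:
(-47650 + 13978)/(-7355 + 4853) = -33672/(-2502) = -33672*(-1/2502) = 5612/417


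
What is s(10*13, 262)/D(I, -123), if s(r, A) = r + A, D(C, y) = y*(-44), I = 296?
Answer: 98/1353 ≈ 0.072432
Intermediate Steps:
D(C, y) = -44*y
s(r, A) = A + r
s(10*13, 262)/D(I, -123) = (262 + 10*13)/((-44*(-123))) = (262 + 130)/5412 = 392*(1/5412) = 98/1353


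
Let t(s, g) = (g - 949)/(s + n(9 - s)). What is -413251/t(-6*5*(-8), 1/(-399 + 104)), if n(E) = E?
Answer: 1097181405/279956 ≈ 3919.1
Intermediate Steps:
t(s, g) = -949/9 + g/9 (t(s, g) = (g - 949)/(s + (9 - s)) = (-949 + g)/9 = (-949 + g)*(⅑) = -949/9 + g/9)
-413251/t(-6*5*(-8), 1/(-399 + 104)) = -413251/(-949/9 + 1/(9*(-399 + 104))) = -413251/(-949/9 + (⅑)/(-295)) = -413251/(-949/9 + (⅑)*(-1/295)) = -413251/(-949/9 - 1/2655) = -413251/(-279956/2655) = -413251*(-2655/279956) = 1097181405/279956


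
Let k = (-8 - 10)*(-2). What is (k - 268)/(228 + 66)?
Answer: -116/147 ≈ -0.78912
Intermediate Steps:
k = 36 (k = -18*(-2) = 36)
(k - 268)/(228 + 66) = (36 - 268)/(228 + 66) = -232/294 = -232*1/294 = -116/147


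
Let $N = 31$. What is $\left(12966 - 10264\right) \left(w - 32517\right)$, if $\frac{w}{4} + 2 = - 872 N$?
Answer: $-380044406$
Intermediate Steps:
$w = -108136$ ($w = -8 + 4 \left(\left(-872\right) 31\right) = -8 + 4 \left(-27032\right) = -8 - 108128 = -108136$)
$\left(12966 - 10264\right) \left(w - 32517\right) = \left(12966 - 10264\right) \left(-108136 - 32517\right) = 2702 \left(-140653\right) = -380044406$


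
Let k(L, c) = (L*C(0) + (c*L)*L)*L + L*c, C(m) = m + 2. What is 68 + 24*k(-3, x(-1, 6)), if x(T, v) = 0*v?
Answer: 500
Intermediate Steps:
C(m) = 2 + m
x(T, v) = 0
k(L, c) = L*c + L*(2*L + c*L²) (k(L, c) = (L*(2 + 0) + (c*L)*L)*L + L*c = (L*2 + (L*c)*L)*L + L*c = (2*L + c*L²)*L + L*c = L*(2*L + c*L²) + L*c = L*c + L*(2*L + c*L²))
68 + 24*k(-3, x(-1, 6)) = 68 + 24*(-3*(0 + 2*(-3) + 0*(-3)²)) = 68 + 24*(-3*(0 - 6 + 0*9)) = 68 + 24*(-3*(0 - 6 + 0)) = 68 + 24*(-3*(-6)) = 68 + 24*18 = 68 + 432 = 500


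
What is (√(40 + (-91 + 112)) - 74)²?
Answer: (74 - √61)² ≈ 4381.1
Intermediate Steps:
(√(40 + (-91 + 112)) - 74)² = (√(40 + 21) - 74)² = (√61 - 74)² = (-74 + √61)²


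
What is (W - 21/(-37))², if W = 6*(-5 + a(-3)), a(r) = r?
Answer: 3080025/1369 ≈ 2249.8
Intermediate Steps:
W = -48 (W = 6*(-5 - 3) = 6*(-8) = -48)
(W - 21/(-37))² = (-48 - 21/(-37))² = (-48 - 21*(-1/37))² = (-48 + 21/37)² = (-1755/37)² = 3080025/1369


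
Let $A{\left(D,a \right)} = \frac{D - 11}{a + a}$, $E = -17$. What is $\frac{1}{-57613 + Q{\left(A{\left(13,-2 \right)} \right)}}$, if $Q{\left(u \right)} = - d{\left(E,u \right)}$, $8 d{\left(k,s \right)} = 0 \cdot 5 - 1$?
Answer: $- \frac{8}{460903} \approx -1.7357 \cdot 10^{-5}$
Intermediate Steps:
$d{\left(k,s \right)} = - \frac{1}{8}$ ($d{\left(k,s \right)} = \frac{0 \cdot 5 - 1}{8} = \frac{0 - 1}{8} = \frac{1}{8} \left(-1\right) = - \frac{1}{8}$)
$A{\left(D,a \right)} = \frac{-11 + D}{2 a}$
$Q{\left(u \right)} = \frac{1}{8}$ ($Q{\left(u \right)} = \left(-1\right) \left(- \frac{1}{8}\right) = \frac{1}{8}$)
$\frac{1}{-57613 + Q{\left(A{\left(13,-2 \right)} \right)}} = \frac{1}{-57613 + \frac{1}{8}} = \frac{1}{- \frac{460903}{8}} = - \frac{8}{460903}$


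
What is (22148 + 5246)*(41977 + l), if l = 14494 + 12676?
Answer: 1894212918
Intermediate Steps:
l = 27170
(22148 + 5246)*(41977 + l) = (22148 + 5246)*(41977 + 27170) = 27394*69147 = 1894212918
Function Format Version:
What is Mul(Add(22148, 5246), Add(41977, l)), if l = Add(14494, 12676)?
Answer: 1894212918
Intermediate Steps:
l = 27170
Mul(Add(22148, 5246), Add(41977, l)) = Mul(Add(22148, 5246), Add(41977, 27170)) = Mul(27394, 69147) = 1894212918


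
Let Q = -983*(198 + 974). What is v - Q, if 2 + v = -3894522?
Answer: -2742448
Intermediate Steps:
v = -3894524 (v = -2 - 3894522 = -3894524)
Q = -1152076 (Q = -983*1172 = -1152076)
v - Q = -3894524 - 1*(-1152076) = -3894524 + 1152076 = -2742448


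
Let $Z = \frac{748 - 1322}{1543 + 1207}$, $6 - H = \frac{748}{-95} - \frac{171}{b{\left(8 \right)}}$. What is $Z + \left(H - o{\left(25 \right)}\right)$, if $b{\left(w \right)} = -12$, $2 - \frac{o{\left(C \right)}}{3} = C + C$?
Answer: $\frac{14986863}{104500} \approx 143.42$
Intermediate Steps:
$o{\left(C \right)} = 6 - 6 C$ ($o{\left(C \right)} = 6 - 3 \left(C + C\right) = 6 - 3 \cdot 2 C = 6 - 6 C$)
$H = - \frac{143}{380}$ ($H = 6 - \left(\frac{748}{-95} - \frac{171}{-12}\right) = 6 - \left(748 \left(- \frac{1}{95}\right) - - \frac{57}{4}\right) = 6 - \left(- \frac{748}{95} + \frac{57}{4}\right) = 6 - \frac{2423}{380} = - \frac{143}{380} \approx -0.37632$)
$Z = - \frac{287}{1375}$ ($Z = - \frac{574}{2750} = \left(-574\right) \frac{1}{2750} = - \frac{287}{1375} \approx -0.20873$)
$Z + \left(H - o{\left(25 \right)}\right) = - \frac{287}{1375} - \left(\frac{2423}{380} - 150\right) = - \frac{287}{1375} - - \frac{54577}{380} = - \frac{287}{1375} + \left(- \frac{143}{380} + 144\right) = - \frac{287}{1375} + \frac{54577}{380} = \frac{14986863}{104500}$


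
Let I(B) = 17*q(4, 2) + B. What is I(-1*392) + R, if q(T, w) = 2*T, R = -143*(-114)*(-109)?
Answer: -1777174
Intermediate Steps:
R = -1776918 (R = 16302*(-109) = -1776918)
I(B) = 136 + B (I(B) = 17*(2*4) + B = 17*8 + B = 136 + B)
I(-1*392) + R = (136 - 1*392) - 1776918 = (136 - 392) - 1776918 = -256 - 1776918 = -1777174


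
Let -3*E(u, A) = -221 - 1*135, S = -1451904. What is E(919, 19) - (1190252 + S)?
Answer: 785312/3 ≈ 2.6177e+5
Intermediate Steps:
E(u, A) = 356/3 (E(u, A) = -(-221 - 1*135)/3 = -(-221 - 135)/3 = -⅓*(-356) = 356/3)
E(919, 19) - (1190252 + S) = 356/3 - (1190252 - 1451904) = 356/3 - 1*(-261652) = 356/3 + 261652 = 785312/3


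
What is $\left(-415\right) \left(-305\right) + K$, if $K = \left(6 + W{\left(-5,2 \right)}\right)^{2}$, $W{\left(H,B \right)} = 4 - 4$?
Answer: $126611$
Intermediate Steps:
$W{\left(H,B \right)} = 0$ ($W{\left(H,B \right)} = 4 - 4 = 0$)
$K = 36$ ($K = \left(6 + 0\right)^{2} = 6^{2} = 36$)
$\left(-415\right) \left(-305\right) + K = \left(-415\right) \left(-305\right) + 36 = 126575 + 36 = 126611$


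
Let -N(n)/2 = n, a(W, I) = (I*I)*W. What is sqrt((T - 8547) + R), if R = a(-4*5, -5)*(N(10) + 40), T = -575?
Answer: I*sqrt(19122) ≈ 138.28*I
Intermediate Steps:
a(W, I) = W*I**2 (a(W, I) = I**2*W = W*I**2)
N(n) = -2*n
R = -10000 (R = (-4*5*(-5)**2)*(-2*10 + 40) = (-20*25)*(-20 + 40) = -500*20 = -10000)
sqrt((T - 8547) + R) = sqrt((-575 - 8547) - 10000) = sqrt(-9122 - 10000) = sqrt(-19122) = I*sqrt(19122)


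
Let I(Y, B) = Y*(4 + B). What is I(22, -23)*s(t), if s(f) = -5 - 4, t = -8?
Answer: 3762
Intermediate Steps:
s(f) = -9
I(22, -23)*s(t) = (22*(4 - 23))*(-9) = (22*(-19))*(-9) = -418*(-9) = 3762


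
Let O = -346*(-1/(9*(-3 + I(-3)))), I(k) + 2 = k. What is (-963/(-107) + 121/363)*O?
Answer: -1211/27 ≈ -44.852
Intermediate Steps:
I(k) = -2 + k
O = -173/36 (O = -346*(-1/(9*(-3 + (-2 - 3)))) = -346*(-1/(9*(-3 - 5))) = -346/((-9*(-8))) = -346/72 = -346*1/72 = -173/36 ≈ -4.8056)
(-963/(-107) + 121/363)*O = (-963/(-107) + 121/363)*(-173/36) = (-963*(-1/107) + 121*(1/363))*(-173/36) = (9 + 1/3)*(-173/36) = (28/3)*(-173/36) = -1211/27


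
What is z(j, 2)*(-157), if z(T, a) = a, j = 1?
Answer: -314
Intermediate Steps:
z(j, 2)*(-157) = 2*(-157) = -314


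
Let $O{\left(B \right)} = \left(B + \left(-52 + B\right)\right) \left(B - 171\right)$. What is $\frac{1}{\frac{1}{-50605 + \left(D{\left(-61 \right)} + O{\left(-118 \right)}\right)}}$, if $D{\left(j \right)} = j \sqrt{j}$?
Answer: $32627 - 61 i \sqrt{61} \approx 32627.0 - 476.43 i$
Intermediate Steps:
$O{\left(B \right)} = \left(-171 + B\right) \left(-52 + 2 B\right)$ ($O{\left(B \right)} = \left(-52 + 2 B\right) \left(-171 + B\right) = \left(-171 + B\right) \left(-52 + 2 B\right)$)
$D{\left(j \right)} = j^{\frac{3}{2}}$
$\frac{1}{\frac{1}{-50605 + \left(D{\left(-61 \right)} + O{\left(-118 \right)}\right)}} = \frac{1}{\frac{1}{-50605 + \left(\left(-61\right)^{\frac{3}{2}} + \left(8892 - -46492 + 2 \left(-118\right)^{2}\right)\right)}} = \frac{1}{\frac{1}{-50605 + \left(- 61 i \sqrt{61} + \left(8892 + 46492 + 2 \cdot 13924\right)\right)}} = \frac{1}{\frac{1}{-50605 + \left(- 61 i \sqrt{61} + \left(8892 + 46492 + 27848\right)\right)}} = \frac{1}{\frac{1}{-50605 + \left(- 61 i \sqrt{61} + 83232\right)}} = \frac{1}{\frac{1}{-50605 + \left(83232 - 61 i \sqrt{61}\right)}} = \frac{1}{\frac{1}{32627 - 61 i \sqrt{61}}} = 32627 - 61 i \sqrt{61}$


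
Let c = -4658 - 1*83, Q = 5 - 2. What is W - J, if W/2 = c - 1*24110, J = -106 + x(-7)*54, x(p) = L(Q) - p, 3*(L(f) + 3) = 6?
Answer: -57920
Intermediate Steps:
Q = 3
c = -4741 (c = -4658 - 83 = -4741)
L(f) = -1 (L(f) = -3 + (⅓)*6 = -3 + 2 = -1)
x(p) = -1 - p
J = 218 (J = -106 + (-1 - 1*(-7))*54 = -106 + (-1 + 7)*54 = -106 + 6*54 = -106 + 324 = 218)
W = -57702 (W = 2*(-4741 - 1*24110) = 2*(-4741 - 24110) = 2*(-28851) = -57702)
W - J = -57702 - 1*218 = -57702 - 218 = -57920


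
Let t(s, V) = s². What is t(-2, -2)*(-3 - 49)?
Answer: -208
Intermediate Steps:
t(-2, -2)*(-3 - 49) = (-2)²*(-3 - 49) = 4*(-52) = -208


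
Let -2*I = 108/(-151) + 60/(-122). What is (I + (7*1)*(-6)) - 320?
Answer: -3328823/9211 ≈ -361.40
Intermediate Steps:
I = 5559/9211 (I = -(108/(-151) + 60/(-122))/2 = -(108*(-1/151) + 60*(-1/122))/2 = -(-108/151 - 30/61)/2 = -½*(-11118/9211) = 5559/9211 ≈ 0.60352)
(I + (7*1)*(-6)) - 320 = (5559/9211 + (7*1)*(-6)) - 320 = (5559/9211 + 7*(-6)) - 320 = (5559/9211 - 42) - 320 = -381303/9211 - 320 = -3328823/9211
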